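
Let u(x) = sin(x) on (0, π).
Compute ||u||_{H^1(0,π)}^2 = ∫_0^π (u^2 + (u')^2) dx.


||u||_{H^1(0,π)}^2 = π

u'(x) = cos(x).
Expand u² and (u')² and integrate term by term on (0, π), using: for integers n ≥ 1, ∫_0^π sin²(nx) dx = ∫_0^π cos²(nx) dx = π/2; for n ≠ n', ∫_0^π sin(nx)sin(n'x) dx = ∫_0^π cos(nx)cos(n'x) dx = 0; and by product-to-sum, ∫_0^π sin(nx)cos(n'x) dx = ½∫_0^π [sin((n+n')x) + sin((n−n')x)] dx, which is 0 when n+n' is even and 2n/(n²−n'²) when n+n' is odd (it need not vanish on (0, π)).
  u² squared terms: (1)²·∫sin(x)² dx = 1·π/2 = π/2.
  So ∫_0^π u² dx = π/2.
  (u')² squared terms: (1)²·∫cos(x)² dx = 1·π/2 = π/2.
  So ∫_0^π (u')² dx = π/2.
||u||_{H^1}^2 = (π/2) + (π/2) = π.


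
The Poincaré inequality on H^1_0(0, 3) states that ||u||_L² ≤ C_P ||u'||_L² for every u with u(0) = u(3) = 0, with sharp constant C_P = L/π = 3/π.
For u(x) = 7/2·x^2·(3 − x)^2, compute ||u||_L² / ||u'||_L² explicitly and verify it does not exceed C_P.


||u||_L² / ||u'||_L² = sqrt(3)/2 < C_P = 3/π.

u(x) = 7/2·x^2·(3 − x)^2, so u'(x) = 7*x*(x - 3)*(2*x - 3).
u(x) = 7/2·x^2·(3 − x)^2 vanishes at x = 0 and x = 3, so u ∈ H^1_0(0, 3). Differentiate via the product rule and integrate the resulting polynomials term by term.
  ∫_0^3 u² dx = ∫_0^3 (49*x^8/4 - 147*x^7 + 1323*x^6/2 - 1323*x^5 + 3969*x^4/4) dx. Term by term:
    ∫_0^3 49*x^8/4 dx = 107163/4;  ∫_0^3 -147*x^7 dx = -964467/8;  ∫_0^3 1323*x^6/2 dx = 413343/2;
    ∫_0^3 -1323*x^5 dx = -321489/2;  ∫_0^3 3969*x^4/4 dx = 964467/20.
  Sum: 107163/4 − 964467/8 + 413343/2 − 321489/2 + 964467/20 = 15309/40.
  ∫_0^3 (u')² dx = ∫_0^3 (196*x^6 - 1764*x^5 + 5733*x^4 - 7938*x^3 + 3969*x^2) dx. Term by term:
    ∫_0^3 196*x^6 dx = 61236;  ∫_0^3 -1764*x^5 dx = -214326;  ∫_0^3 5733*x^4 dx = 1393119/5;
    ∫_0^3 -7938*x^3 dx = -321489/2;  ∫_0^3 3969*x^2 dx = 35721.
  Sum: 61236 − 214326 + 1393119/5 − 321489/2 + 35721 = 5103/10.
∫_0^3 u² dx = 15309/40, so ||u||_L² = 27*sqrt(210)/20.
∫_0^3 (u')² dx = 5103/10, so ||u'||_L² = 27*sqrt(70)/10.
Ratio ||u||_L² / ||u'||_L² = sqrt(3)/2.
Sharp Poincaré constant on H^1_0(0, 3) is C_P = L/π = 3/π, achieved by sin(π/3·x).
A polynomial bump cannot attain the sharp Poincaré constant (only the first sine eigenfunction does), so the ratio is strictly less than C_P, consistent with ||u||_L² ≤ C_P ||u'||_L².


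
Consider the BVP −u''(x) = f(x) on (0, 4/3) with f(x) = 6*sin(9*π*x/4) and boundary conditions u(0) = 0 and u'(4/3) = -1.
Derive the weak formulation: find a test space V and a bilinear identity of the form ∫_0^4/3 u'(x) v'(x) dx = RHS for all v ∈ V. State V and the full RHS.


V = {v ∈ H^1(0, 4/3) : v(0) = 0} (test functions vanish at x = 0 where u is specified); weak form: ∫_0^4/3 u'v' dx = ∫_0^4/3 (6*sin(9*π*x/4)) v dx − v(4/3) for all v ∈ V.

Multiply both sides by a test function v and integrate from 0 to 4/3:
  ∫_0^4/3 −u''(x) v(x) dx = ∫_0^4/3 f(x) v(x) dx.
Integrate the LHS by parts once:
  ∫_0^4/3 −u'' v dx = −[u'(x) v(x)]_0^4/3 + ∫_0^4/3 u'(x) v'(x) dx.
Thus ∫_0^4/3 u'(x) v'(x) dx = ∫_0^4/3 f(x) v(x) dx + [u'(x) v(x)]_0^4/3.
Choose V so that boundary terms are either known or forced to vanish.
Mixed BC: u(0) = 0 (Dirichlet) and u'(4/3) = -1 (Neumann). Define V = {v ∈ H^1(0, 4/3) : v(0) = 0}. Then [u' v]_0^4/3 = u'(4/3)·v(4/3) − u'(0)·0 = − v(4/3).
Weak formulation: find u (satisfying any essential BC) such that ∫_0^4/3 u'(x) v'(x) dx = ∫_0^4/3 f v dx − v(4/3) for all v ∈ V (Dirichlet at 0 absorbed into V; Neumann datum at x = 4/3 contributes the boundary term).
Substituting f(x) = 6*sin(9*π*x/4), the right-hand side is ∫_0^4/3 (6*sin(9*π*x/4)) v dx − v(4/3).


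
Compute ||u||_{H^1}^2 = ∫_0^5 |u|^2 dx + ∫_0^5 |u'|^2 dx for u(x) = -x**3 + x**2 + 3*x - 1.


||u||_{H^1}^2 = 53625/7

The H^1 norm (squared) on an interval (0, L) is
  ||u||_{H^1}^2 = ∫_0^L u(x)^2 dx + ∫_0^L u'(x)^2 dx.
Compute u'(x) = -3*x**2 + 2*x + 3.
Then u(x)^2 = x**6 - 2*x**5 - 5*x**4 + 8*x**3 + 7*x**2 - 6*x + 1 and u'(x)^2 = 9*x**4 - 12*x**3 - 14*x**2 + 12*x + 9.
Integrate each monomial from 0 to 5 using ∫_0^5 c·x^n dx = c·5^(n+1)/(n+1):
  ∫_0^5 u(x)^2 dx = ∫_0^5 (x^6 - 2*x^5 - 5*x^4 + 8*x^3 + 7*x^2 - 6*x + 1) dx. Term by term:
    ∫_0^5 x^6 dx = 78125/7;  ∫_0^5 -2*x^5 dx = -15625/3;  ∫_0^5 -5*x^4 dx = -3125;
    ∫_0^5 8*x^3 dx = 1250;  ∫_0^5 7*x^2 dx = 875/3;  ∫_0^5 -6*x dx = -75;
    ∫_0^5 1 dx = 5.
  Sum: 78125/7 − 15625/3 − 3125 + 1250 + 875/3 − 75 + 5 = 90280/21.
  ∫_0^5 u'(x)^2 dx = ∫_0^5 (9*x^4 - 12*x^3 - 14*x^2 + 12*x + 9) dx. Term by term:
    ∫_0^5 9*x^4 dx = 5625;  ∫_0^5 -12*x^3 dx = -1875;  ∫_0^5 -14*x^2 dx = -1750/3;
    ∫_0^5 12*x dx = 150;  ∫_0^5 9 dx = 45.
  Sum: 5625 − 1875 − 1750/3 + 150 + 45 = 10085/3.
Adding: ||u||_{H^1}^2 = 90280/21 + 10085/3 = 53625/7.


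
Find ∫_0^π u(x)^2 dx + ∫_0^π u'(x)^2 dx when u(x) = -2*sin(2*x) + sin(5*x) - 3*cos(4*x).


||u||_{H^1(0,π)}^2 = -340/3 + 199*π/2

u'(x) = 12*sin(4*x) - 4*cos(2*x) + 5*cos(5*x).
Expand u² and (u')² and integrate term by term on (0, π), using: for integers n ≥ 1, ∫_0^π sin²(nx) dx = ∫_0^π cos²(nx) dx = π/2; for n ≠ n', ∫_0^π sin(nx)sin(n'x) dx = ∫_0^π cos(nx)cos(n'x) dx = 0; and by product-to-sum, ∫_0^π sin(nx)cos(n'x) dx = ½∫_0^π [sin((n+n')x) + sin((n−n')x)] dx, which is 0 when n+n' is even and 2n/(n²−n'²) when n+n' is odd (it need not vanish on (0, π)).
  u² squared terms: (-3)²·∫cos(4x)² dx = 9·π/2 = 9*π/2;  (-2)²·∫sin(2x)² dx = 4·π/2 = 2*π;  (1)²·∫sin(5x)² dx = 1·π/2 = π/2.
  u² cross terms: 2·(-3)·(-2)·∫cos(4x)·sin(2x) dx = 12·(0) = 0;  2·(-3)·(1)·∫cos(4x)·sin(5x) dx = -6·(10/9) = -20/3;  2·(-2)·(1)·∫sin(2x)·sin(5x) dx = -4·(0) = 0.
  So ∫_0^π u² dx = 9*π/2 + 2*π + π/2 + 0 − 20/3 + 0 = -20/3 + 7*π.
  (u')² squared terms: (-4)²·∫cos(2x)² dx = 16·π/2 = 8*π;  (5)²·∫cos(5x)² dx = 25·π/2 = 25*π/2;  (12)²·∫sin(4x)² dx = 144·π/2 = 72*π.
  (u')² cross terms: 2·(-4)·(5)·∫cos(2x)·cos(5x) dx = -40·(0) = 0;  2·(-4)·(12)·∫cos(2x)·sin(4x) dx = -96·(0) = 0;  2·(5)·(12)·∫cos(5x)·sin(4x) dx = 120·(-8/9) = -320/3.
  So ∫_0^π (u')² dx = 8*π + 25*π/2 + 72*π + 0 + 0 − 320/3 = -320/3 + 185*π/2.
||u||_{H^1}^2 = (-20/3 + 7*π) + (-320/3 + 185*π/2) = -340/3 + 199*π/2.


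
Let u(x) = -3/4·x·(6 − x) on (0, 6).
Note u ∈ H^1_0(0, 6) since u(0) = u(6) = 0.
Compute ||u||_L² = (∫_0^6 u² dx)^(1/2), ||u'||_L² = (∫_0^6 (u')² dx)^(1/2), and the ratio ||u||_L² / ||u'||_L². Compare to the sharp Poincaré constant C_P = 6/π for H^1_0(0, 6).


||u||_L² / ||u'||_L² = 3*sqrt(10)/5 < C_P = 6/π.

u(x) = -3/4·x·(6 − x), so u'(x) = 3*x/2 - 9/2.
u(x) = -3/4·x·(6 − x) vanishes at x = 0 and x = 6, so u ∈ H^1_0(0, 6). Differentiate via the product rule and integrate the resulting polynomials term by term.
  ∫_0^6 u² dx = ∫_0^6 (9*x^4/16 - 27*x^3/4 + 81*x^2/4) dx. Term by term:
    ∫_0^6 9*x^4/16 dx = 4374/5;  ∫_0^6 -27*x^3/4 dx = -2187;  ∫_0^6 81*x^2/4 dx = 1458.
  Sum: 4374/5 − 2187 + 1458 = 729/5.
  ∫_0^6 (u')² dx = ∫_0^6 (9*x^2/4 - 27*x/2 + 81/4) dx. Term by term:
    ∫_0^6 9*x^2/4 dx = 162;  ∫_0^6 -27*x/2 dx = -243;  ∫_0^6 81/4 dx = 243/2.
  Sum: 162 − 243 + 243/2 = 81/2.
∫_0^6 u² dx = 729/5, so ||u||_L² = 27*sqrt(5)/5.
∫_0^6 (u')² dx = 81/2, so ||u'||_L² = 9*sqrt(2)/2.
Ratio ||u||_L² / ||u'||_L² = 3*sqrt(10)/5.
Sharp Poincaré constant on H^1_0(0, 6) is C_P = L/π = 6/π, achieved by sin(π/6·x).
A polynomial bump cannot attain the sharp Poincaré constant (only the first sine eigenfunction does), so the ratio is strictly less than C_P, consistent with ||u||_L² ≤ C_P ||u'||_L².


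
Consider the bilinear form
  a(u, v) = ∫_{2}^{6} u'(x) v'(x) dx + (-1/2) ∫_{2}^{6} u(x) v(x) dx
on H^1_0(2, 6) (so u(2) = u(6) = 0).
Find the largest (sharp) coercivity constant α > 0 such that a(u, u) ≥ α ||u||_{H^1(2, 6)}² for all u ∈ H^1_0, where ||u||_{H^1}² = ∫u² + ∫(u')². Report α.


α = (-8 + π^2)/(π^2 + 16)

Coercivity of a(·,·) on H^1_0(2, 6) means a(u, u) ≥ α ||u||_{H^1}² for every u ∈ H^1_0.
The interval has length L = 4, and Poincaré/coercivity depend only on L. Here a(u, u) = ∫(u')² + (-1/2)·∫u².
Here c = -1/2 < 0 with |c| < (π/L)² = π^2/16, so coercivity still holds. The condition a(u,u) ≥ α||u||_{H^1}² reads (1−α)∫(u')² ≥ (α−c)∫u². Any admissible α is ≤ 1 (rapidly oscillating u have ∫u²/∫(u')² → 0), and α = 1 would force 0 ≥ (1−c)∫u², impossible since c < 1; so 1−α > 0. By the sharp Poincaré inequality on H^1_0 of an interval of length L, ∫(u')² ≥ (π/L)²∫u² with equality for the first sine mode sin(π(x−x₀)/L) (x₀ the left endpoint), so the inequality holds for all u iff (1−α)(π/L)² ≥ α − c, i.e. α ≤ ((π/L)² + c)/((π/L)² + 1) = (1 + c(L/π)²)/(1 + (L/π)²). (Direct route, valid since c ≤ 0: Poincaré gives c∫u² ≥ c(L/π)²∫(u')², so a(u,u) ≥ (1 + c(L/π)²)∫(u')², while ||u||_{H^1}² ≤ (1 + (L/π)²)∫(u')²; dividing yields the same α.) With (π/L)² = π^2/16 and c = -1/2, the largest admissible constant is α = ((π/L)² + c)/((π/L)² + 1).
Simplifying, α = (-8 + π^2)/(π^2 + 16).


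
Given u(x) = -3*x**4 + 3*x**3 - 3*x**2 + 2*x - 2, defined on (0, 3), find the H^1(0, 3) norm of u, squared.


||u||_{H^1}^2 = 5323197/140

The H^1 norm (squared) on an interval (0, L) is
  ||u||_{H^1}^2 = ∫_0^L u(x)^2 dx + ∫_0^L u'(x)^2 dx.
Compute u'(x) = -12*x**3 + 9*x**2 - 6*x + 2.
Then u(x)^2 = 9*x**8 - 18*x**7 + 27*x**6 - 30*x**5 + 33*x**4 - 24*x**3 + 16*x**2 - 8*x + 4 and u'(x)^2 = 144*x**6 - 216*x**5 + 225*x**4 - 156*x**3 + 72*x**2 - 24*x + 4.
Integrate each monomial from 0 to 3 using ∫_0^3 c·x^n dx = c·3^(n+1)/(n+1):
  ∫_0^3 u(x)^2 dx = ∫_0^3 (9*x^8 - 18*x^7 + 27*x^6 - 30*x^5 + 33*x^4 - 24*x^3 + 16*x^2 - 8*x + 4) dx. Term by term:
    ∫_0^3 9*x^8 dx = 19683;  ∫_0^3 -18*x^7 dx = -59049/4;  ∫_0^3 27*x^6 dx = 59049/7;
    ∫_0^3 -30*x^5 dx = -3645;  ∫_0^3 33*x^4 dx = 8019/5;  ∫_0^3 -24*x^3 dx = -486;
    ∫_0^3 16*x^2 dx = 144;  ∫_0^3 -8*x dx = -36;  ∫_0^3 4 dx = 12.
  Sum: 19683 − 59049/4 + 59049/7 − 3645 + 8019/5 − 486 + 144 − 36 + 12 = 1532877/140.
  ∫_0^3 u'(x)^2 dx = ∫_0^3 (144*x^6 - 216*x^5 + 225*x^4 - 156*x^3 + 72*x^2 - 24*x + 4) dx. Term by term:
    ∫_0^3 144*x^6 dx = 314928/7;  ∫_0^3 -216*x^5 dx = -26244;  ∫_0^3 225*x^4 dx = 10935;
    ∫_0^3 -156*x^3 dx = -3159;  ∫_0^3 72*x^2 dx = 648;  ∫_0^3 -24*x dx = -108;
    ∫_0^3 4 dx = 12.
  Sum: 314928/7 − 26244 + 10935 − 3159 + 648 − 108 + 12 = 189516/7.
Adding: ||u||_{H^1}^2 = 1532877/140 + 189516/7 = 5323197/140.


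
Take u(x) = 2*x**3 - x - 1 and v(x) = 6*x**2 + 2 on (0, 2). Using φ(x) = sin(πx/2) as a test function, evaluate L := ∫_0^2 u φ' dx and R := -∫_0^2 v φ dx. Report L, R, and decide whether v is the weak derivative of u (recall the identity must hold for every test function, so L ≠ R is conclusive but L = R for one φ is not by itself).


LHS = -44/π + 192/π^3, RHS = -56/π + 192/π^3. No, v is not the weak derivative of u.

u(x) = 2*x**3 - x - 1, classical derivative u'(x) = 6*x**2 - 1.
φ(x) = sin(πx/2), so φ'(x) = π*cos(π*x/2)/2.
Note φ(0) = φ(2) = 0, so the boundary term u·φ vanishes.
LHS = ∫_0^2 u(x) φ'(x) dx = ∫_0^2 (π*x^3*cos(π*x/2) - π*x*cos(π*x/2)/2 - π*cos(π*x/2)/2) dx. Term by term:
  ∫_0^2 -π*cos(π*x/2)/2 dx = 0;  ∫_0^2 π*x^3*cos(π*x/2) dx = -48/π + 192/π^3;  ∫_0^2 -π*x*cos(π*x/2)/2 dx = 4/π.
Sum: 0 + -48/π + 192/π^3 + 4/π = -44/π + 192/π^3.
So LHS = -44/π + 192/π^3.
∫_0^2 v(x) φ(x) dx = ∫_0^2 (6*x^2*sin(π*x/2) + 2*sin(π*x/2)) dx. Term by term:
  ∫_0^2 2*sin(π*x/2) dx = 8/π;  ∫_0^2 6*x^2*sin(π*x/2) dx = -192/π^3 + 48/π.
Sum: 8/π + -192/π^3 + 48/π = -192/π^3 + 56/π.
So RHS = -∫_0^2 v(x) φ(x) dx = -56/π + 192/π^3.
LHS − RHS = 12/π ≠ 0, so the identity fails.
(For a valid weak derivative the identity must hold for EVERY test function, in particular this one. The failure shows v is NOT the weak derivative of u.)
Correct weak derivative would be u'(x) = 6*x**2 - 1.


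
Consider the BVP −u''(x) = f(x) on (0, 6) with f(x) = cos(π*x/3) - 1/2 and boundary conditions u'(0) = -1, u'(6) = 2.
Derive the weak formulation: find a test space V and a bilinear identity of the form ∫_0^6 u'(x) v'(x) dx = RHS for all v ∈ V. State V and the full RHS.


V = H^1(0, 6) (v unrestricted at boundary; u is determined up to an additive constant); weak form: ∫_0^6 u'v' dx = ∫_0^6 (cos(π*x/3) - 1/2) v dx + 2·v(6) + v(0) for all v ∈ V.

Multiply both sides by a test function v and integrate from 0 to 6:
  ∫_0^6 −u''(x) v(x) dx = ∫_0^6 f(x) v(x) dx.
Integrate the LHS by parts once:
  ∫_0^6 −u'' v dx = −[u'(x) v(x)]_0^6 + ∫_0^6 u'(x) v'(x) dx.
Thus ∫_0^6 u'(x) v'(x) dx = ∫_0^6 f(x) v(x) dx + [u'(x) v(x)]_0^6.
Choose V so that boundary terms are either known or forced to vanish.
u has inhomogeneous Neumann u'(0) = -1, u'(6) = 2. [u' v]_0^6 = (2)·v(6) − (-1)·v(0) = 2·v(6) + v(0). Take V = H^1(0, 6); boundary term becomes part of RHS.
Weak formulation: find u (satisfying any essential BC) such that ∫_0^6 u'(x) v'(x) dx = ∫_0^6 f v dx + 2·v(6) + v(0) for all v ∈ V (Neumann data are natural BCs: they enter the RHS as boundary terms).
Substituting f(x) = cos(π*x/3) - 1/2, the right-hand side is ∫_0^6 (cos(π*x/3) - 1/2) v dx + 2·v(6) + v(0).
Compatibility check (pure Neumann): taking v ≡ 1 ∈ V gives 0 = ∫_0^6 f dx + (2) − (-1), i.e. ∫_0^6 f dx must equal u'(0) − u'(6) = -3. Indeed ∫_0^6 (cos(π*x/3) - 1/2) dx = -3, so the data are compatible. The solution is then unique only up to an additive constant (fix it e.g. by requiring ∫_0^6 u dx = 0).


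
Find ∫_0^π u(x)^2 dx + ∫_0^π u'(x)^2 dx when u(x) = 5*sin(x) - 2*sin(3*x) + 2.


||u||_{H^1(0,π)}^2 = 104/3 + 49*π

u'(x) = 5*cos(x) - 6*cos(3*x).
Expand u² and (u')² and integrate term by term on (0, π), using: for integers n ≥ 1, ∫_0^π sin²(nx) dx = ∫_0^π cos²(nx) dx = π/2; for n ≠ n', ∫_0^π sin(nx)sin(n'x) dx = ∫_0^π cos(nx)cos(n'x) dx = 0; and by product-to-sum, ∫_0^π sin(nx)cos(n'x) dx = ½∫_0^π [sin((n+n')x) + sin((n−n')x)] dx, which is 0 when n+n' is even and 2n/(n²−n'²) when n+n' is odd (it need not vanish on (0, π)). For the constant mode: ∫_0^π 1 dx = π, ∫_0^π cos(nx) dx = 0, ∫_0^π sin(nx) dx = (1−(−1)^n)/n.
  u² squared terms: (2)²·∫1 dx = 4·π = 4*π;  (-2)²·∫sin(3x)² dx = 4·π/2 = 2*π;  (5)²·∫sin(x)² dx = 25·π/2 = 25*π/2.
  u² cross terms: 2·(2)·(-2)·∫1·sin(3x) dx = -8·(2/3) = -16/3;  2·(2)·(5)·∫1·sin(x) dx = 20·(2) = 40;  2·(-2)·(5)·∫sin(3x)·sin(x) dx = -20·(0) = 0.
  So ∫_0^π u² dx = 4*π + 2*π + 25*π/2 − 16/3 + 40 + 0 = 104/3 + 37*π/2.
  (u')² squared terms: (-6)²·∫cos(3x)² dx = 36·π/2 = 18*π;  (5)²·∫cos(x)² dx = 25·π/2 = 25*π/2.
  (u')² cross terms: 2·(-6)·(5)·∫cos(3x)·cos(x) dx = -60·(0) = 0.
  So ∫_0^π (u')² dx = 18*π + 25*π/2 + 0 = 61*π/2.
||u||_{H^1}^2 = (104/3 + 37*π/2) + (61*π/2) = 104/3 + 49*π.


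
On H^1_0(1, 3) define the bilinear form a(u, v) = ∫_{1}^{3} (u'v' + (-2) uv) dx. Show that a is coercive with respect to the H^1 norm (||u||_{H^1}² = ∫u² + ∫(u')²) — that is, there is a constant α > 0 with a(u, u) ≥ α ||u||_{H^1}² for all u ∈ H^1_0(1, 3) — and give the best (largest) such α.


α = (-8 + π^2)/(4 + π^2)

Coercivity of a(·,·) on H^1_0(1, 3) means a(u, u) ≥ α ||u||_{H^1}² for every u ∈ H^1_0.
The interval has length L = 2, and Poincaré/coercivity depend only on L. Here a(u, u) = ∫(u')² + (-2)·∫u².
Here c = -2 < 0 with |c| < (π/L)² = π^2/4, so coercivity still holds. The condition a(u,u) ≥ α||u||_{H^1}² reads (1−α)∫(u')² ≥ (α−c)∫u². Any admissible α is ≤ 1 (rapidly oscillating u have ∫u²/∫(u')² → 0), and α = 1 would force 0 ≥ (1−c)∫u², impossible since c < 1; so 1−α > 0. By the sharp Poincaré inequality on H^1_0 of an interval of length L, ∫(u')² ≥ (π/L)²∫u² with equality for the first sine mode sin(π(x−x₀)/L) (x₀ the left endpoint), so the inequality holds for all u iff (1−α)(π/L)² ≥ α − c, i.e. α ≤ ((π/L)² + c)/((π/L)² + 1) = (1 + c(L/π)²)/(1 + (L/π)²). (Direct route, valid since c ≤ 0: Poincaré gives c∫u² ≥ c(L/π)²∫(u')², so a(u,u) ≥ (1 + c(L/π)²)∫(u')², while ||u||_{H^1}² ≤ (1 + (L/π)²)∫(u')²; dividing yields the same α.) With (π/L)² = π^2/4 and c = -2, the largest admissible constant is α = ((π/L)² + c)/((π/L)² + 1).
Simplifying, α = (-8 + π^2)/(4 + π^2).


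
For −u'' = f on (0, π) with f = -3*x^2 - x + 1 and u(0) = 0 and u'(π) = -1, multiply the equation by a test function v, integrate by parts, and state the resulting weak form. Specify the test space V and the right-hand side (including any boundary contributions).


V = {v ∈ H^1(0, π) : v(0) = 0} (test functions vanish at x = 0 where u is specified); weak form: ∫_0^π u'v' dx = ∫_0^π (-3*x^2 - x + 1) v dx − v(π) for all v ∈ V.

Multiply both sides by a test function v and integrate from 0 to π:
  ∫_0^π −u''(x) v(x) dx = ∫_0^π f(x) v(x) dx.
Integrate the LHS by parts once:
  ∫_0^π −u'' v dx = −[u'(x) v(x)]_0^π + ∫_0^π u'(x) v'(x) dx.
Thus ∫_0^π u'(x) v'(x) dx = ∫_0^π f(x) v(x) dx + [u'(x) v(x)]_0^π.
Choose V so that boundary terms are either known or forced to vanish.
Mixed BC: u(0) = 0 (Dirichlet) and u'(π) = -1 (Neumann). Define V = {v ∈ H^1(0, π) : v(0) = 0}. Then [u' v]_0^π = u'(π)·v(π) − u'(0)·0 = − v(π).
Weak formulation: find u (satisfying any essential BC) such that ∫_0^π u'(x) v'(x) dx = ∫_0^π f v dx − v(π) for all v ∈ V (Dirichlet at 0 absorbed into V; Neumann datum at x = π contributes the boundary term).
Substituting f(x) = -3*x^2 - x + 1, the right-hand side is ∫_0^π (-3*x^2 - x + 1) v dx − v(π).


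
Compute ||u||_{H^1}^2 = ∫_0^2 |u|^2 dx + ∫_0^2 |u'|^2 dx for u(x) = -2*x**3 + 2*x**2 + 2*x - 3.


||u||_{H^1}^2 = 2518/35

The H^1 norm (squared) on an interval (0, L) is
  ||u||_{H^1}^2 = ∫_0^L u(x)^2 dx + ∫_0^L u'(x)^2 dx.
Compute u'(x) = -6*x**2 + 4*x + 2.
Then u(x)^2 = 4*x**6 - 8*x**5 - 4*x**4 + 20*x**3 - 8*x**2 - 12*x + 9 and u'(x)^2 = 36*x**4 - 48*x**3 - 8*x**2 + 16*x + 4.
Integrate each monomial from 0 to 2 using ∫_0^2 c·x^n dx = c·2^(n+1)/(n+1):
  ∫_0^2 u(x)^2 dx = ∫_0^2 (4*x^6 - 8*x^5 - 4*x^4 + 20*x^3 - 8*x^2 - 12*x + 9) dx. Term by term:
    ∫_0^2 4*x^6 dx = 512/7;  ∫_0^2 -8*x^5 dx = -256/3;  ∫_0^2 -4*x^4 dx = -128/5;
    ∫_0^2 20*x^3 dx = 80;  ∫_0^2 -8*x^2 dx = -64/3;  ∫_0^2 -12*x dx = -24;
    ∫_0^2 9 dx = 18.
  Sum: 512/7 − 256/3 − 128/5 + 80 − 64/3 − 24 + 18 = 1562/105.
  ∫_0^2 u'(x)^2 dx = ∫_0^2 (36*x^4 - 48*x^3 - 8*x^2 + 16*x + 4) dx. Term by term:
    ∫_0^2 36*x^4 dx = 1152/5;  ∫_0^2 -48*x^3 dx = -192;  ∫_0^2 -8*x^2 dx = -64/3;
    ∫_0^2 16*x dx = 32;  ∫_0^2 4 dx = 8.
  Sum: 1152/5 − 192 − 64/3 + 32 + 8 = 856/15.
Adding: ||u||_{H^1}^2 = 1562/105 + 856/15 = 2518/35.


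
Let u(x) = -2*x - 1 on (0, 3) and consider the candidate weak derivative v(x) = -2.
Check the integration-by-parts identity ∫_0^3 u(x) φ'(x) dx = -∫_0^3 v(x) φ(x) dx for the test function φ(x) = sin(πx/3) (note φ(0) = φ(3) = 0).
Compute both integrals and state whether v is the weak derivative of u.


LHS = 12/π, RHS = 12/π. Yes, v = u' weakly.

u(x) = -2*x - 1, classical derivative u'(x) = -2.
φ(x) = sin(πx/3), so φ'(x) = π*cos(π*x/3)/3.
Note φ(0) = φ(3) = 0, so the boundary term u·φ vanishes.
LHS = ∫_0^3 u(x) φ'(x) dx = ∫_0^3 (-2*π*x*cos(π*x/3)/3 - π*cos(π*x/3)/3) dx. Term by term:
  ∫_0^3 -π*cos(π*x/3)/3 dx = 0;  ∫_0^3 -2*π*x*cos(π*x/3)/3 dx = 12/π.
Sum: 0 + 12/π = 12/π.
So LHS = 12/π.
∫_0^3 v(x) φ(x) dx = ∫_0^3 (-2*sin(π*x/3)) dx. Term by term:
  ∫_0^3 -2*sin(π*x/3) dx = -12/π.
So RHS = -∫_0^3 v(x) φ(x) dx = 12/π.
LHS = RHS, so the identity holds for this test φ.
Moreover u is smooth here and v(x) = u'(x) = -2 pointwise, so the identity holds for every test function. Hence v is the weak derivative of u.


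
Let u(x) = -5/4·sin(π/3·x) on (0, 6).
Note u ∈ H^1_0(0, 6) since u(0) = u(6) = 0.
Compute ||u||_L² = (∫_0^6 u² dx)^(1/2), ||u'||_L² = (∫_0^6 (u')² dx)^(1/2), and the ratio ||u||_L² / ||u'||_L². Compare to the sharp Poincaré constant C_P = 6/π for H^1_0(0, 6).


||u||_L² / ||u'||_L² = 3/π < C_P = 6/π.

u(x) = -5/4·sin(π/3·x), so u'(x) = -5*π*cos(π*x/3)/12.
Writing u(x) = A·sin(kπx/L) with A = -5/4 and k = 2, use ∫_0^L sin²(kπx/L) dx = L/2 and ∫_0^L cos²(kπx/L) dx = L/2.
u² = 25/16·sin²(π/3·x) and (u')² = 25*π^2/144·cos²(π/3·x), and each of sin², cos² integrates to L/2 = 3 over (0, 6).
∫_0^6 u² dx = 75/16, so ||u||_L² = 5*sqrt(3)/4.
∫_0^6 (u')² dx = 25*π^2/48, so ||u'||_L² = 5*sqrt(3)*π/12.
Ratio ||u||_L² / ||u'||_L² = 3/π.
Sharp Poincaré constant on H^1_0(0, 6) is C_P = L/π = 6/π, achieved by sin(π/6·x).
This is the k = 2 harmonic; the ratio L/(kπ) is strictly less than C_P = L/π, consistent with the sharp inequality ||u||_L² ≤ C_P ||u'||_L².


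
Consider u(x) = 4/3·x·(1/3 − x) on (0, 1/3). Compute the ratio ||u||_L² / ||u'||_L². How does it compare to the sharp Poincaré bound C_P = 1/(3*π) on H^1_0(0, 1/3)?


||u||_L² / ||u'||_L² = sqrt(10)/30 < C_P = 1/(3*π).

u(x) = 4/3·x·(1/3 − x), so u'(x) = 4/9 - 8*x/3.
u(x) = 4/3·x·(1/3 − x) vanishes at x = 0 and x = 1/3, so u ∈ H^1_0(0, 1/3). Differentiate via the product rule and integrate the resulting polynomials term by term.
  ∫_0^1/3 u² dx = ∫_0^1/3 (16*x^4/9 - 32*x^3/27 + 16*x^2/81) dx. Term by term:
    ∫_0^1/3 16*x^4/9 dx = 16/10935;  ∫_0^1/3 -32*x^3/27 dx = -8/2187;  ∫_0^1/3 16*x^2/81 dx = 16/6561.
  Sum: 16/10935 − 8/2187 + 16/6561 = 8/32805.
  ∫_0^1/3 (u')² dx = ∫_0^1/3 (64*x^2/9 - 64*x/27 + 16/81) dx. Term by term:
    ∫_0^1/3 64*x^2/9 dx = 64/729;  ∫_0^1/3 -64*x/27 dx = -32/243;  ∫_0^1/3 16/81 dx = 16/243.
  Sum: 64/729 − 32/243 + 16/243 = 16/729.
∫_0^1/3 u² dx = 8/32805, so ||u||_L² = 2*sqrt(10)/405.
∫_0^1/3 (u')² dx = 16/729, so ||u'||_L² = 4/27.
Ratio ||u||_L² / ||u'||_L² = sqrt(10)/30.
Sharp Poincaré constant on H^1_0(0, 1/3) is C_P = L/π = 1/(3*π), achieved by sin(3*π·x).
A polynomial bump cannot attain the sharp Poincaré constant (only the first sine eigenfunction does), so the ratio is strictly less than C_P, consistent with ||u||_L² ≤ C_P ||u'||_L².


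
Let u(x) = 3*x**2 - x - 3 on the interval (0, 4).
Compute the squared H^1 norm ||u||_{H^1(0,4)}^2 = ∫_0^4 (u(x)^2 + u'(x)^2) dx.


||u||_{H^1}^2 = 27848/15

The H^1 norm (squared) on an interval (0, L) is
  ||u||_{H^1}^2 = ∫_0^L u(x)^2 dx + ∫_0^L u'(x)^2 dx.
Compute u'(x) = 6*x - 1.
Then u(x)^2 = 9*x**4 - 6*x**3 - 17*x**2 + 6*x + 9 and u'(x)^2 = 36*x**2 - 12*x + 1.
Integrate each monomial from 0 to 4 using ∫_0^4 c·x^n dx = c·4^(n+1)/(n+1):
  ∫_0^4 u(x)^2 dx = ∫_0^4 (9*x^4 - 6*x^3 - 17*x^2 + 6*x + 9) dx. Term by term:
    ∫_0^4 9*x^4 dx = 9216/5;  ∫_0^4 -6*x^3 dx = -384;  ∫_0^4 -17*x^2 dx = -1088/3;
    ∫_0^4 6*x dx = 48;  ∫_0^4 9 dx = 36.
  Sum: 9216/5 − 384 − 1088/3 + 48 + 36 = 17708/15.
  ∫_0^4 u'(x)^2 dx = ∫_0^4 (36*x^2 - 12*x + 1) dx. Term by term:
    ∫_0^4 36*x^2 dx = 768;  ∫_0^4 -12*x dx = -96;  ∫_0^4 1 dx = 4.
  Sum: 768 − 96 + 4 = 676.
Adding: ||u||_{H^1}^2 = 17708/15 + 676 = 27848/15.


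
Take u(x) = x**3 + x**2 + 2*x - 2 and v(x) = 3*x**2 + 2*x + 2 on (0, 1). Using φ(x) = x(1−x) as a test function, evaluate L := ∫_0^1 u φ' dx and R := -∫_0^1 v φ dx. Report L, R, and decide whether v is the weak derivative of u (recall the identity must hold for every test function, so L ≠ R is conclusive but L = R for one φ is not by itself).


LHS = -13/20, RHS = -13/20. Yes, v = u' weakly.

u(x) = x**3 + x**2 + 2*x - 2, classical derivative u'(x) = 3*x**2 + 2*x + 2.
φ(x) = x(1−x), so φ'(x) = 1 - 2*x.
Note φ(0) = φ(1) = 0, so the boundary term u·φ vanishes.
LHS = ∫_0^1 u(x) φ'(x) dx = ∫_0^1 (-2*x^4 - x^3 - 3*x^2 + 6*x - 2) dx. Term by term:
  ∫_0^1 -2*x^4 dx = -2/5;  ∫_0^1 -x^3 dx = -1/4;  ∫_0^1 -3*x^2 dx = -1;
  ∫_0^1 6*x dx = 3;  ∫_0^1 -2 dx = -2.
Sum: -2/5 − 1/4 − 1 + 3 − 2 = -13/20.
So LHS = -13/20.
∫_0^1 v(x) φ(x) dx = ∫_0^1 (-3*x^4 + x^3 + 2*x) dx. Term by term:
  ∫_0^1 -3*x^4 dx = -3/5;  ∫_0^1 x^3 dx = 1/4;  ∫_0^1 2*x dx = 1.
Sum: -3/5 + 1/4 + 1 = 13/20.
So RHS = -∫_0^1 v(x) φ(x) dx = -13/20.
LHS = RHS, so the identity holds for this test φ.
Moreover u is smooth here and v(x) = u'(x) = 3*x**2 + 2*x + 2 pointwise, so the identity holds for every test function. Hence v is the weak derivative of u.


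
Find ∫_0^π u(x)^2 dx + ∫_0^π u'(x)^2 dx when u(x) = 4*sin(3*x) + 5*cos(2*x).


||u||_{H^1(0,π)}^2 = 240 + 285*π/2

u'(x) = -10*sin(2*x) + 12*cos(3*x).
Expand u² and (u')² and integrate term by term on (0, π), using: for integers n ≥ 1, ∫_0^π sin²(nx) dx = ∫_0^π cos²(nx) dx = π/2; for n ≠ n', ∫_0^π sin(nx)sin(n'x) dx = ∫_0^π cos(nx)cos(n'x) dx = 0; and by product-to-sum, ∫_0^π sin(nx)cos(n'x) dx = ½∫_0^π [sin((n+n')x) + sin((n−n')x)] dx, which is 0 when n+n' is even and 2n/(n²−n'²) when n+n' is odd (it need not vanish on (0, π)).
  u² squared terms: (4)²·∫sin(3x)² dx = 16·π/2 = 8*π;  (5)²·∫cos(2x)² dx = 25·π/2 = 25*π/2.
  u² cross terms: 2·(4)·(5)·∫sin(3x)·cos(2x) dx = 40·(6/5) = 48.
  So ∫_0^π u² dx = 8*π + 25*π/2 + 48 = 48 + 41*π/2.
  (u')² squared terms: (-10)²·∫sin(2x)² dx = 100·π/2 = 50*π;  (12)²·∫cos(3x)² dx = 144·π/2 = 72*π.
  (u')² cross terms: 2·(-10)·(12)·∫sin(2x)·cos(3x) dx = -240·(-4/5) = 192.
  So ∫_0^π (u')² dx = 50*π + 72*π + 192 = 192 + 122*π.
||u||_{H^1}^2 = (48 + 41*π/2) + (192 + 122*π) = 240 + 285*π/2.


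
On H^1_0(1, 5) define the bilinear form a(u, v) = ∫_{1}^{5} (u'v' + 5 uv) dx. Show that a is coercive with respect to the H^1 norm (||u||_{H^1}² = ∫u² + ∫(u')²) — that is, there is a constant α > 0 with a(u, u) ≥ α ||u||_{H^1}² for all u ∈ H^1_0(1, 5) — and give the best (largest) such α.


α = 1

Coercivity of a(·,·) on H^1_0(1, 5) means a(u, u) ≥ α ||u||_{H^1}² for every u ∈ H^1_0.
The interval has length L = 4, and Poincaré/coercivity depend only on L. Here a(u, u) = ∫(u')² + (5)·∫u².
Here c = 5 ≥ 1, so a(u,u) = ∫(u')² + c∫u² ≥ ∫(u')² + ∫u² = ||u||_{H^1}², i.e. α = 1 works. No larger α is possible: a(u,u) ≥ α||u||_{H^1}² means (1−α)∫(u')² ≥ (α−c)∫u², and for the modes u_n = sin(nπ(x−x₀)/L) (x₀ the left endpoint) one has ∫u_n²/∫(u_n')² = (L/(nπ))² → 0, so a(u_n,u_n)/||u_n||_{H^1}² → 1. Hence the optimal constant is α = 1.
Therefore α = 1.


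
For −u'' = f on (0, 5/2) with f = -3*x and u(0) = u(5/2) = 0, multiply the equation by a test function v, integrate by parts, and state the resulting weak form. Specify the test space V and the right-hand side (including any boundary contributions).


V = H^1_0(0, 5/2) (so v(0) = v(5/2) = 0); weak form: ∫_0^5/2 u'v' dx = ∫_0^5/2 (-3*x) v dx for all v ∈ V.

Multiply both sides by a test function v and integrate from 0 to 5/2:
  ∫_0^5/2 −u''(x) v(x) dx = ∫_0^5/2 f(x) v(x) dx.
Integrate the LHS by parts once:
  ∫_0^5/2 −u'' v dx = −[u'(x) v(x)]_0^5/2 + ∫_0^5/2 u'(x) v'(x) dx.
Thus ∫_0^5/2 u'(x) v'(x) dx = ∫_0^5/2 f(x) v(x) dx + [u'(x) v(x)]_0^5/2.
Choose V so that boundary terms are either known or forced to vanish.
u is Dirichlet: u(0) = u(5/2) = 0. Let V = H^1_0(0, 5/2); then v(0) = v(5/2) = 0, and [u' v]_0^5/2 = 0.
Weak formulation: find u (satisfying any essential BC) such that ∫_0^5/2 u'(x) v'(x) dx = ∫_0^5/2 f v dx for all v ∈ V.
Substituting f(x) = -3*x, the right-hand side is ∫_0^5/2 (-3*x) v dx.


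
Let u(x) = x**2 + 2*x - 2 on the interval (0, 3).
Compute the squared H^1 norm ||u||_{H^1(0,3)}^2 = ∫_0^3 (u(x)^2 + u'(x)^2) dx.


||u||_{H^1}^2 = 948/5

The H^1 norm (squared) on an interval (0, L) is
  ||u||_{H^1}^2 = ∫_0^L u(x)^2 dx + ∫_0^L u'(x)^2 dx.
Compute u'(x) = 2*x + 2.
Then u(x)^2 = x**4 + 4*x**3 - 8*x + 4 and u'(x)^2 = 4*x**2 + 8*x + 4.
Integrate each monomial from 0 to 3 using ∫_0^3 c·x^n dx = c·3^(n+1)/(n+1):
  ∫_0^3 u(x)^2 dx = ∫_0^3 (x^4 + 4*x^3 - 8*x + 4) dx. Term by term:
    ∫_0^3 x^4 dx = 243/5;  ∫_0^3 4*x^3 dx = 81;  ∫_0^3 -8*x dx = -36;
    ∫_0^3 4 dx = 12.
  Sum: 243/5 + 81 − 36 + 12 = 528/5.
  ∫_0^3 u'(x)^2 dx = ∫_0^3 (4*x^2 + 8*x + 4) dx. Term by term:
    ∫_0^3 4*x^2 dx = 36;  ∫_0^3 8*x dx = 36;  ∫_0^3 4 dx = 12.
  Sum: 36 + 36 + 12 = 84.
Adding: ||u||_{H^1}^2 = 528/5 + 84 = 948/5.


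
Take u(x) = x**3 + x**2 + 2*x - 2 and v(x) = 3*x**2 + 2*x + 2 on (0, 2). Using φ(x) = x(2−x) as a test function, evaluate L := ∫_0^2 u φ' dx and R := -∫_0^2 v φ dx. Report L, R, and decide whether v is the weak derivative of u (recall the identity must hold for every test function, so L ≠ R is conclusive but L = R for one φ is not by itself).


LHS = -152/15, RHS = -152/15. Yes, v = u' weakly.

u(x) = x**3 + x**2 + 2*x - 2, classical derivative u'(x) = 3*x**2 + 2*x + 2.
φ(x) = x(2−x), so φ'(x) = 2 - 2*x.
Note φ(0) = φ(2) = 0, so the boundary term u·φ vanishes.
LHS = ∫_0^2 u(x) φ'(x) dx = ∫_0^2 (-2*x^4 - 2*x^2 + 8*x - 4) dx. Term by term:
  ∫_0^2 -2*x^4 dx = -64/5;  ∫_0^2 -2*x^2 dx = -16/3;  ∫_0^2 8*x dx = 16;
  ∫_0^2 -4 dx = -8.
Sum: -64/5 − 16/3 + 16 − 8 = -152/15.
So LHS = -152/15.
∫_0^2 v(x) φ(x) dx = ∫_0^2 (-3*x^4 + 4*x^3 + 2*x^2 + 4*x) dx. Term by term:
  ∫_0^2 -3*x^4 dx = -96/5;  ∫_0^2 4*x^3 dx = 16;  ∫_0^2 2*x^2 dx = 16/3;
  ∫_0^2 4*x dx = 8.
Sum: -96/5 + 16 + 16/3 + 8 = 152/15.
So RHS = -∫_0^2 v(x) φ(x) dx = -152/15.
LHS = RHS, so the identity holds for this test φ.
Moreover u is smooth here and v(x) = u'(x) = 3*x**2 + 2*x + 2 pointwise, so the identity holds for every test function. Hence v is the weak derivative of u.


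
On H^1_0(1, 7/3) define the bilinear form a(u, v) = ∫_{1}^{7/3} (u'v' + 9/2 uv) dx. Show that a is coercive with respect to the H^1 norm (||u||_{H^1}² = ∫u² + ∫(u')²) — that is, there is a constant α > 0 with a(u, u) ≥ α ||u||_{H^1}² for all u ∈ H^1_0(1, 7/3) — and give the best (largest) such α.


α = 1

Coercivity of a(·,·) on H^1_0(1, 7/3) means a(u, u) ≥ α ||u||_{H^1}² for every u ∈ H^1_0.
The interval has length L = 4/3, and Poincaré/coercivity depend only on L. Here a(u, u) = ∫(u')² + (9/2)·∫u².
Here c = 9/2 ≥ 1, so a(u,u) = ∫(u')² + c∫u² ≥ ∫(u')² + ∫u² = ||u||_{H^1}², i.e. α = 1 works. No larger α is possible: a(u,u) ≥ α||u||_{H^1}² means (1−α)∫(u')² ≥ (α−c)∫u², and for the modes u_n = sin(nπ(x−x₀)/L) (x₀ the left endpoint) one has ∫u_n²/∫(u_n')² = (L/(nπ))² → 0, so a(u_n,u_n)/||u_n||_{H^1}² → 1. Hence the optimal constant is α = 1.
Therefore α = 1.


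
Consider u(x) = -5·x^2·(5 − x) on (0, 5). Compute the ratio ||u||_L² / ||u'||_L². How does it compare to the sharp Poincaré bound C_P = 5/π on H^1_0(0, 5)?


||u||_L² / ||u'||_L² = 5*sqrt(14)/14 < C_P = 5/π.

u(x) = -5·x^2·(5 − x), so u'(x) = 5*x*(3*x - 10).
u(x) = -5·x^2·(5 − x) vanishes at x = 0 and x = 5, so u ∈ H^1_0(0, 5). Differentiate via the product rule and integrate the resulting polynomials term by term.
  ∫_0^5 u² dx = ∫_0^5 (25*x^6 - 250*x^5 + 625*x^4) dx. Term by term:
    ∫_0^5 25*x^6 dx = 1953125/7;  ∫_0^5 -250*x^5 dx = -1953125/3;  ∫_0^5 625*x^4 dx = 390625.
  Sum: 1953125/7 − 1953125/3 + 390625 = 390625/21.
  ∫_0^5 (u')² dx = ∫_0^5 (225*x^4 - 1500*x^3 + 2500*x^2) dx. Term by term:
    ∫_0^5 225*x^4 dx = 140625;  ∫_0^5 -1500*x^3 dx = -234375;  ∫_0^5 2500*x^2 dx = 312500/3.
  Sum: 140625 − 234375 + 312500/3 = 31250/3.
∫_0^5 u² dx = 390625/21, so ||u||_L² = 625*sqrt(21)/21.
∫_0^5 (u')² dx = 31250/3, so ||u'||_L² = 125*sqrt(6)/3.
Ratio ||u||_L² / ||u'||_L² = 5*sqrt(14)/14.
Sharp Poincaré constant on H^1_0(0, 5) is C_P = L/π = 5/π, achieved by sin(π/5·x).
A polynomial bump cannot attain the sharp Poincaré constant (only the first sine eigenfunction does), so the ratio is strictly less than C_P, consistent with ||u||_L² ≤ C_P ||u'||_L².


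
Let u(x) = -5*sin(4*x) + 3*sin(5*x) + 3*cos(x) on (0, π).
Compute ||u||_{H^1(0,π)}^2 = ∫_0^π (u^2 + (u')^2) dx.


||u||_{H^1(0,π)}^2 = -32 + 677*π/2

u'(x) = -3*sin(x) - 20*cos(4*x) + 15*cos(5*x).
Expand u² and (u')² and integrate term by term on (0, π), using: for integers n ≥ 1, ∫_0^π sin²(nx) dx = ∫_0^π cos²(nx) dx = π/2; for n ≠ n', ∫_0^π sin(nx)sin(n'x) dx = ∫_0^π cos(nx)cos(n'x) dx = 0; and by product-to-sum, ∫_0^π sin(nx)cos(n'x) dx = ½∫_0^π [sin((n+n')x) + sin((n−n')x)] dx, which is 0 when n+n' is even and 2n/(n²−n'²) when n+n' is odd (it need not vanish on (0, π)).
  u² squared terms: (-5)²·∫sin(4x)² dx = 25·π/2 = 25*π/2;  (3)²·∫cos(x)² dx = 9·π/2 = 9*π/2;  (3)²·∫sin(5x)² dx = 9·π/2 = 9*π/2.
  u² cross terms: 2·(-5)·(3)·∫sin(4x)·cos(x) dx = -30·(8/15) = -16;  2·(-5)·(3)·∫sin(4x)·sin(5x) dx = -30·(0) = 0;  2·(3)·(3)·∫cos(x)·sin(5x) dx = 18·(0) = 0.
  So ∫_0^π u² dx = 25*π/2 + 9*π/2 + 9*π/2 − 16 + 0 + 0 = -16 + 43*π/2.
  (u')² squared terms: (-20)²·∫cos(4x)² dx = 400·π/2 = 200*π;  (-3)²·∫sin(x)² dx = 9·π/2 = 9*π/2;  (15)²·∫cos(5x)² dx = 225·π/2 = 225*π/2.
  (u')² cross terms: 2·(-20)·(-3)·∫cos(4x)·sin(x) dx = 120·(-2/15) = -16;  2·(-20)·(15)·∫cos(4x)·cos(5x) dx = -600·(0) = 0;  2·(-3)·(15)·∫sin(x)·cos(5x) dx = -90·(0) = 0.
  So ∫_0^π (u')² dx = 200*π + 9*π/2 + 225*π/2 − 16 + 0 + 0 = -16 + 317*π.
||u||_{H^1}^2 = (-16 + 43*π/2) + (-16 + 317*π) = -32 + 677*π/2.


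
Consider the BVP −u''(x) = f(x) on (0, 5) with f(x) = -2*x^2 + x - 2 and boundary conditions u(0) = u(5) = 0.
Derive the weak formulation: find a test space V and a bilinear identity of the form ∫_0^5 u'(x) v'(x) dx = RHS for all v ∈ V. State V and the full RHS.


V = H^1_0(0, 5) (so v(0) = v(5) = 0); weak form: ∫_0^5 u'v' dx = ∫_0^5 (-2*x^2 + x - 2) v dx for all v ∈ V.

Multiply both sides by a test function v and integrate from 0 to 5:
  ∫_0^5 −u''(x) v(x) dx = ∫_0^5 f(x) v(x) dx.
Integrate the LHS by parts once:
  ∫_0^5 −u'' v dx = −[u'(x) v(x)]_0^5 + ∫_0^5 u'(x) v'(x) dx.
Thus ∫_0^5 u'(x) v'(x) dx = ∫_0^5 f(x) v(x) dx + [u'(x) v(x)]_0^5.
Choose V so that boundary terms are either known or forced to vanish.
u is Dirichlet: u(0) = u(5) = 0. Let V = H^1_0(0, 5); then v(0) = v(5) = 0, and [u' v]_0^5 = 0.
Weak formulation: find u (satisfying any essential BC) such that ∫_0^5 u'(x) v'(x) dx = ∫_0^5 f v dx for all v ∈ V.
Substituting f(x) = -2*x^2 + x - 2, the right-hand side is ∫_0^5 (-2*x^2 + x - 2) v dx.


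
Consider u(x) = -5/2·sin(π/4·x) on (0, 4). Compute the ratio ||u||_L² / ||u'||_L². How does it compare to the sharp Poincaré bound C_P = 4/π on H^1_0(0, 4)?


||u||_L² / ||u'||_L² = 4/π = C_P.

u(x) = -5/2·sin(π/4·x), so u'(x) = -5*π*cos(π*x/4)/8.
Writing u(x) = A·sin(kπx/L) with A = -5/2 and k = 1, use ∫_0^L sin²(kπx/L) dx = L/2 and ∫_0^L cos²(kπx/L) dx = L/2.
u² = 25/4·sin²(π/4·x) and (u')² = 25*π^2/64·cos²(π/4·x), and each of sin², cos² integrates to L/2 = 2 over (0, 4).
∫_0^4 u² dx = 25/2, so ||u||_L² = 5*sqrt(2)/2.
∫_0^4 (u')² dx = 25*π^2/32, so ||u'||_L² = 5*sqrt(2)*π/8.
Ratio ||u||_L² / ||u'||_L² = 4/π.
Sharp Poincaré constant on H^1_0(0, 4) is C_P = L/π = 4/π, achieved by sin(π/4·x).
This is the k = 1 eigenfunction (up to amplitude), so the ratio equals the sharp Poincaré constant exactly.


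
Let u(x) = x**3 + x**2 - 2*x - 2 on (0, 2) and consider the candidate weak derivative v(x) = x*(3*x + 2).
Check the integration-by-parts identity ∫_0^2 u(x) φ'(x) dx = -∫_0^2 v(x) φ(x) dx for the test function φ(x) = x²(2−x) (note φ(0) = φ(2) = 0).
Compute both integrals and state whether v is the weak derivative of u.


LHS = -104/15, RHS = -48/5. No, v is not the weak derivative of u.

u(x) = x**3 + x**2 - 2*x - 2, classical derivative u'(x) = 3*x**2 + 2*x - 2.
φ(x) = x²(2−x), so φ'(x) = x*(4 - 3*x).
Note φ(0) = φ(2) = 0, so the boundary term u·φ vanishes.
LHS = ∫_0^2 u(x) φ'(x) dx = ∫_0^2 (-3*x^5 + x^4 + 10*x^3 - 2*x^2 - 8*x) dx. Term by term:
  ∫_0^2 -3*x^5 dx = -32;  ∫_0^2 x^4 dx = 32/5;  ∫_0^2 10*x^3 dx = 40;
  ∫_0^2 -2*x^2 dx = -16/3;  ∫_0^2 -8*x dx = -16.
Sum: -32 + 32/5 + 40 − 16/3 − 16 = -104/15.
So LHS = -104/15.
∫_0^2 v(x) φ(x) dx = ∫_0^2 (-3*x^5 + 4*x^4 + 4*x^3) dx. Term by term:
  ∫_0^2 -3*x^5 dx = -32;  ∫_0^2 4*x^4 dx = 128/5;  ∫_0^2 4*x^3 dx = 16.
Sum: -32 + 128/5 + 16 = 48/5.
So RHS = -∫_0^2 v(x) φ(x) dx = -48/5.
LHS − RHS = 8/3 ≠ 0, so the identity fails.
(For a valid weak derivative the identity must hold for EVERY test function, in particular this one. The failure shows v is NOT the weak derivative of u.)
Correct weak derivative would be u'(x) = 3*x**2 + 2*x - 2.


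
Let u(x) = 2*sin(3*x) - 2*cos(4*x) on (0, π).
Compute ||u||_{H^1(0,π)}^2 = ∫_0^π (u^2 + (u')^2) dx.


||u||_{H^1(0,π)}^2 = 816/7 + 54*π

u'(x) = 8*sin(4*x) + 6*cos(3*x).
Expand u² and (u')² and integrate term by term on (0, π), using: for integers n ≥ 1, ∫_0^π sin²(nx) dx = ∫_0^π cos²(nx) dx = π/2; for n ≠ n', ∫_0^π sin(nx)sin(n'x) dx = ∫_0^π cos(nx)cos(n'x) dx = 0; and by product-to-sum, ∫_0^π sin(nx)cos(n'x) dx = ½∫_0^π [sin((n+n')x) + sin((n−n')x)] dx, which is 0 when n+n' is even and 2n/(n²−n'²) when n+n' is odd (it need not vanish on (0, π)).
  u² squared terms: (-2)²·∫cos(4x)² dx = 4·π/2 = 2*π;  (2)²·∫sin(3x)² dx = 4·π/2 = 2*π.
  u² cross terms: 2·(-2)·(2)·∫cos(4x)·sin(3x) dx = -8·(-6/7) = 48/7.
  So ∫_0^π u² dx = 2*π + 2*π + 48/7 = 48/7 + 4*π.
  (u')² squared terms: (6)²·∫cos(3x)² dx = 36·π/2 = 18*π;  (8)²·∫sin(4x)² dx = 64·π/2 = 32*π.
  (u')² cross terms: 2·(6)·(8)·∫cos(3x)·sin(4x) dx = 96·(8/7) = 768/7.
  So ∫_0^π (u')² dx = 18*π + 32*π + 768/7 = 768/7 + 50*π.
||u||_{H^1}^2 = (48/7 + 4*π) + (768/7 + 50*π) = 816/7 + 54*π.


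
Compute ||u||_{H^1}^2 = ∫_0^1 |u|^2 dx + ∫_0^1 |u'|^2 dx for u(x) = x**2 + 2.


||u||_{H^1}^2 = 103/15

The H^1 norm (squared) on an interval (0, L) is
  ||u||_{H^1}^2 = ∫_0^L u(x)^2 dx + ∫_0^L u'(x)^2 dx.
Compute u'(x) = 2*x.
Then u(x)^2 = x**4 + 4*x**2 + 4 and u'(x)^2 = 4*x**2.
Integrate each monomial from 0 to 1 using ∫_0^1 c·x^n dx = c·1^(n+1)/(n+1):
  ∫_0^1 u(x)^2 dx = ∫_0^1 (x^4 + 4*x^2 + 4) dx. Term by term:
    ∫_0^1 x^4 dx = 1/5;  ∫_0^1 4*x^2 dx = 4/3;  ∫_0^1 4 dx = 4.
  Sum: 1/5 + 4/3 + 4 = 83/15.
  ∫_0^1 u'(x)^2 dx = ∫_0^1 (4*x^2) dx. Term by term:
    ∫_0^1 4*x^2 dx = 4/3.
Adding: ||u||_{H^1}^2 = 83/15 + 4/3 = 103/15.


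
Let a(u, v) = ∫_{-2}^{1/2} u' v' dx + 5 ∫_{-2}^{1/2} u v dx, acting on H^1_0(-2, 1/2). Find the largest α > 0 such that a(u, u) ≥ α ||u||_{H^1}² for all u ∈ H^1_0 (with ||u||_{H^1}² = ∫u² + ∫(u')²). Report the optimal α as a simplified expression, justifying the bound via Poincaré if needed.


α = 1

Coercivity of a(·,·) on H^1_0(-2, 1/2) means a(u, u) ≥ α ||u||_{H^1}² for every u ∈ H^1_0.
The interval has length L = 5/2, and Poincaré/coercivity depend only on L. Here a(u, u) = ∫(u')² + (5)·∫u².
Here c = 5 ≥ 1, so a(u,u) = ∫(u')² + c∫u² ≥ ∫(u')² + ∫u² = ||u||_{H^1}², i.e. α = 1 works. No larger α is possible: a(u,u) ≥ α||u||_{H^1}² means (1−α)∫(u')² ≥ (α−c)∫u², and for the modes u_n = sin(nπ(x−x₀)/L) (x₀ the left endpoint) one has ∫u_n²/∫(u_n')² = (L/(nπ))² → 0, so a(u_n,u_n)/||u_n||_{H^1}² → 1. Hence the optimal constant is α = 1.
Therefore α = 1.


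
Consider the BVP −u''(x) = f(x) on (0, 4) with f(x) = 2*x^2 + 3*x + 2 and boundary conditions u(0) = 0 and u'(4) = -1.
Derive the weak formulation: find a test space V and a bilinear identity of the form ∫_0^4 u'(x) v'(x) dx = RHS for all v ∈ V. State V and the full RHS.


V = {v ∈ H^1(0, 4) : v(0) = 0} (test functions vanish at x = 0 where u is specified); weak form: ∫_0^4 u'v' dx = ∫_0^4 (2*x^2 + 3*x + 2) v dx − v(4) for all v ∈ V.

Multiply both sides by a test function v and integrate from 0 to 4:
  ∫_0^4 −u''(x) v(x) dx = ∫_0^4 f(x) v(x) dx.
Integrate the LHS by parts once:
  ∫_0^4 −u'' v dx = −[u'(x) v(x)]_0^4 + ∫_0^4 u'(x) v'(x) dx.
Thus ∫_0^4 u'(x) v'(x) dx = ∫_0^4 f(x) v(x) dx + [u'(x) v(x)]_0^4.
Choose V so that boundary terms are either known or forced to vanish.
Mixed BC: u(0) = 0 (Dirichlet) and u'(4) = -1 (Neumann). Define V = {v ∈ H^1(0, 4) : v(0) = 0}. Then [u' v]_0^4 = u'(4)·v(4) − u'(0)·0 = − v(4).
Weak formulation: find u (satisfying any essential BC) such that ∫_0^4 u'(x) v'(x) dx = ∫_0^4 f v dx − v(4) for all v ∈ V (Dirichlet at 0 absorbed into V; Neumann datum at x = 4 contributes the boundary term).
Substituting f(x) = 2*x^2 + 3*x + 2, the right-hand side is ∫_0^4 (2*x^2 + 3*x + 2) v dx − v(4).
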